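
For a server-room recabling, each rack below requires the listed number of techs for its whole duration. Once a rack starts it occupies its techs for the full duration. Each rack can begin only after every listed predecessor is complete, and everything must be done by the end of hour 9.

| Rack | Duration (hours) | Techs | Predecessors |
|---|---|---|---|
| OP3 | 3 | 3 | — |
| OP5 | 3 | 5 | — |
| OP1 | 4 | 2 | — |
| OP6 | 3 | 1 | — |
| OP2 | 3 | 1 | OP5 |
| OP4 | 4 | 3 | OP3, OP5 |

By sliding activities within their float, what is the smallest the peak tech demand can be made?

8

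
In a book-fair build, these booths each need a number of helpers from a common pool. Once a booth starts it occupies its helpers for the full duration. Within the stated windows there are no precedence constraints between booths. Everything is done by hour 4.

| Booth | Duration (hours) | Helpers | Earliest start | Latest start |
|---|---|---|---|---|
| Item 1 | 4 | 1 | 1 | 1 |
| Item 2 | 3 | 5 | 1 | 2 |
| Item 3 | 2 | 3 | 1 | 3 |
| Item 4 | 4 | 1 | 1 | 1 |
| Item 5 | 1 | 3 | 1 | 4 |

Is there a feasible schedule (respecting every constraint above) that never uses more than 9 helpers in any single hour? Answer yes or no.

no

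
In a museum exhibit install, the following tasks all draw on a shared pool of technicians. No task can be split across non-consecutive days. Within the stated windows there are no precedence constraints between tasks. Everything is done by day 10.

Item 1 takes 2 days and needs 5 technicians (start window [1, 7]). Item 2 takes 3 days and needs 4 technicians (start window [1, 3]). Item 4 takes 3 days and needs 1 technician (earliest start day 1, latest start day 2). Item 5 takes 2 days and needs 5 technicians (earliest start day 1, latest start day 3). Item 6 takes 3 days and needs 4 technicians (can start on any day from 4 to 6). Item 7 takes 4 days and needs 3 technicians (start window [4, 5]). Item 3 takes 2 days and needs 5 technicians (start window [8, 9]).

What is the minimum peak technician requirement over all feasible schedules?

10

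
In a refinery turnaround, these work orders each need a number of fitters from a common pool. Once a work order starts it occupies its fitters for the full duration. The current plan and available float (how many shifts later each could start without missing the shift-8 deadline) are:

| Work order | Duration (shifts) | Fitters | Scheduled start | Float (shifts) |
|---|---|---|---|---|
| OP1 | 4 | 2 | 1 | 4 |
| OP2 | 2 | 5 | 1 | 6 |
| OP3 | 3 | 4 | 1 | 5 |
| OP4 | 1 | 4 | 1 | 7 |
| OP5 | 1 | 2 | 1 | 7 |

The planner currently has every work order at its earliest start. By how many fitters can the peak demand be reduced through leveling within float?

Early-start peak: s1:17  s2:11  s3:6  s4:2  s5:0  s6:0  s7:0  s8:0 ⇒ 17.
Leveled (OP1@1, OP2@5, OP3@1, OP4@4, OP5@7): s1:6  s2:6  s3:6  s4:6  s5:5  s6:5  s7:2  s8:0 ⇒ 6.
Reduction 17 − 6 = 11.

11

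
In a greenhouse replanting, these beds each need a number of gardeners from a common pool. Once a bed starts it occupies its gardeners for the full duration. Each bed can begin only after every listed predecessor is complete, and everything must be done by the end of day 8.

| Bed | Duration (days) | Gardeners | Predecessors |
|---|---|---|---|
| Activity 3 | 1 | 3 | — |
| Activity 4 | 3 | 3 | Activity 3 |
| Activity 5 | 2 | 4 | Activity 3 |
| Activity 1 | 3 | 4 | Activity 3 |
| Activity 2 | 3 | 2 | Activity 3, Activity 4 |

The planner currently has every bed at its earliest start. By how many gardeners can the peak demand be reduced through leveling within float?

4

Early-start peak: d1:3  d2:11  d3:11  d4:7  d5:2  d6:2  d7:2  d8:0 ⇒ 11.
Leveled (Activity 3@1, Activity 4@2, Activity 5@2, Activity 1@4, Activity 2@5): d1:3  d2:7  d3:7  d4:7  d5:6  d6:6  d7:2  d8:0 ⇒ 7.
Reduction 11 − 7 = 4.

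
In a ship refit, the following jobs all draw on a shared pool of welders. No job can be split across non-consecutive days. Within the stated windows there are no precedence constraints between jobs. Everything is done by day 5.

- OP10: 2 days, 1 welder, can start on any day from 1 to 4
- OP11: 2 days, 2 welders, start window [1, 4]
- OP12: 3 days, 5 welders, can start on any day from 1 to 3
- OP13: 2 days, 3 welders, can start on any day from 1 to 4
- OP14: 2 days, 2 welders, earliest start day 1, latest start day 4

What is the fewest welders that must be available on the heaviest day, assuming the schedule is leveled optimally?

7

Early-start (OP10@1, OP11@1, OP12@1, OP13@1, OP14@1) gives peak 13: d1:13  d2:13  d3:5  d4:0  d5:0.
Shift OP12→3, OP14→3.
Schedule OP10@1, OP11@1, OP12@3, OP13@1, OP14@3: d1:6  d2:6  d3:7  d4:7  d5:5 — peak 7.
Total welder-days = 31 over 5 days ⇒ peak ≥ ⌈31/5⌉ = 7, so 7 is optimal.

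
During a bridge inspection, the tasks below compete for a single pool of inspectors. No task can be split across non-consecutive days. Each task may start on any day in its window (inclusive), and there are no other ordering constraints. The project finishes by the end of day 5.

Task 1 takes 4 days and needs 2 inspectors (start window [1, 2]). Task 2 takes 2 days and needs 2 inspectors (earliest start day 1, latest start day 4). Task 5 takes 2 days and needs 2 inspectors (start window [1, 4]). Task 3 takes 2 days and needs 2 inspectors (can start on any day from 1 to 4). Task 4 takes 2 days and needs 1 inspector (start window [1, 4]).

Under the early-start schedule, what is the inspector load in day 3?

2

At early start, day 3 has: Task 1.
Demand: 2 = 2.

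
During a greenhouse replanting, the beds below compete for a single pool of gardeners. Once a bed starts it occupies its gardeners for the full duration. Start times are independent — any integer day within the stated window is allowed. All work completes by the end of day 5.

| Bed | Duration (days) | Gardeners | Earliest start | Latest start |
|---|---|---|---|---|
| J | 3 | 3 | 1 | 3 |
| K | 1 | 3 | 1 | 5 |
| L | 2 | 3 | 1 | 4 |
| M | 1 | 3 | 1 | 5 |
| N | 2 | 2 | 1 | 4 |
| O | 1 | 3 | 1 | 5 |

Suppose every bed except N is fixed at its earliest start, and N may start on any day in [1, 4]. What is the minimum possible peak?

N@1: d1:17  d2:8  d3:3  d4:0  d5:0 → peak 17
N@2: d1:15  d2:8  d3:5  d4:0  d5:0 → peak 15
N@3: d1:15  d2:6  d3:5  d4:2  d5:0 → peak 15
N@4: d1:15  d2:6  d3:3  d4:2  d5:2 → peak 15
Best is N@2, peak 15.

15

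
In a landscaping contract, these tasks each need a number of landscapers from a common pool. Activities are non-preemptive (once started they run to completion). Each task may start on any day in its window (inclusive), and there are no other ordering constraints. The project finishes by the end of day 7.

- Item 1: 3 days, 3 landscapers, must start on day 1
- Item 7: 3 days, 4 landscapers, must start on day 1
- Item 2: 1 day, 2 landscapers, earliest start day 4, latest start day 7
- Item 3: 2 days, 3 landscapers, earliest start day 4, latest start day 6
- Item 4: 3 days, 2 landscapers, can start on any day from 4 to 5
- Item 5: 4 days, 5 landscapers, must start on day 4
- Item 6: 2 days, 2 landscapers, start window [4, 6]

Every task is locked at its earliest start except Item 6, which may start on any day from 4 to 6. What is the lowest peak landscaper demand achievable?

12

Item 6@4: d1:7  d2:7  d3:7  d4:14  d5:12  d6:7  d7:5 → peak 14
Item 6@5: d1:7  d2:7  d3:7  d4:12  d5:12  d6:9  d7:5 → peak 12
Item 6@6: d1:7  d2:7  d3:7  d4:12  d5:10  d6:9  d7:7 → peak 12
Best is Item 6@5, peak 12.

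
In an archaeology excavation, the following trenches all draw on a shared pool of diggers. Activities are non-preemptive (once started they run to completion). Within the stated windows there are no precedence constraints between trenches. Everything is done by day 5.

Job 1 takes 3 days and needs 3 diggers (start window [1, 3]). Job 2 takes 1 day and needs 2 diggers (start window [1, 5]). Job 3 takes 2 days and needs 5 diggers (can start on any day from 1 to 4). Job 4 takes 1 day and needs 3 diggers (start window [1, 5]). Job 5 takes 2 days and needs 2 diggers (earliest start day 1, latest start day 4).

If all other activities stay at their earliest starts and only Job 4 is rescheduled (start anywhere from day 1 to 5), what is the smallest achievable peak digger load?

12

Job 4@1: d1:15  d2:10  d3:3  d4:0  d5:0 → peak 15
Job 4@2: d1:12  d2:13  d3:3  d4:0  d5:0 → peak 13
Job 4@3: d1:12  d2:10  d3:6  d4:0  d5:0 → peak 12
Job 4@4: d1:12  d2:10  d3:3  d4:3  d5:0 → peak 12
Job 4@5: d1:12  d2:10  d3:3  d4:0  d5:3 → peak 12
Best is Job 4@3, peak 12.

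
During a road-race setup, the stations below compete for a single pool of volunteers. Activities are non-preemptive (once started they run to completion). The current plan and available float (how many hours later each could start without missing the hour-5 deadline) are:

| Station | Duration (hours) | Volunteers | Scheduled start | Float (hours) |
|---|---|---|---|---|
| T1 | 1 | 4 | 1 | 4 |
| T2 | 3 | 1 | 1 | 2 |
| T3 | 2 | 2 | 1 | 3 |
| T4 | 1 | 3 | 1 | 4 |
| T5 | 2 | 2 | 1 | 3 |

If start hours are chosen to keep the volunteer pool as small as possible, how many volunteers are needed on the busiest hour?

5

Early-start (T1@1, T2@1, T3@1, T4@1, T5@1) gives peak 12: h1:12  h2:5  h3:1  h4:0  h5:0.
Shift T3→2, T4→4, T5→2.
Schedule T1@1, T2@1, T3@2, T4@4, T5@2: h1:5  h2:5  h3:5  h4:3  h5:0 — peak 5.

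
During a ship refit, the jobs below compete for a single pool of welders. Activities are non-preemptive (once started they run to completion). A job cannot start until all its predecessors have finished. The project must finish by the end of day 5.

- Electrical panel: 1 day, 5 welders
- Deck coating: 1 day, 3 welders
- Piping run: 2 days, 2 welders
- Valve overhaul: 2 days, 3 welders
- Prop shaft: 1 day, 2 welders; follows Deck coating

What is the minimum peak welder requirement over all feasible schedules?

5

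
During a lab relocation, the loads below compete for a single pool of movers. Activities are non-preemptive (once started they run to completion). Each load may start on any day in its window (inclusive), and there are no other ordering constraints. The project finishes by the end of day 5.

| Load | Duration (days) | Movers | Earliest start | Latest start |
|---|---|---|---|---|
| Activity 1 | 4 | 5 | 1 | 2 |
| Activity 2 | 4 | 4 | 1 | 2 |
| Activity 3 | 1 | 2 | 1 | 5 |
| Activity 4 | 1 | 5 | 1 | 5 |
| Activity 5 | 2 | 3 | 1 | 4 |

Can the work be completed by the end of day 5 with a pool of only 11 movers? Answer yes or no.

no

The minimum achievable peak is 12; 11 < 12, so no feasible schedule stays within the cap.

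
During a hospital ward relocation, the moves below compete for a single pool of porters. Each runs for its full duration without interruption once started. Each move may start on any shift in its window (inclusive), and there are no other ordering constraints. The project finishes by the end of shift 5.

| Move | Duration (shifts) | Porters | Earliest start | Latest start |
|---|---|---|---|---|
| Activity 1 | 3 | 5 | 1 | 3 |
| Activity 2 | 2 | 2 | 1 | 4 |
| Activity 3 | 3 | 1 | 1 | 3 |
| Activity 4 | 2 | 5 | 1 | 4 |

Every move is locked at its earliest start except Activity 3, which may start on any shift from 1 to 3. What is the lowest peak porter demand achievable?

Activity 3@1: s1:13  s2:13  s3:6  s4:0  s5:0 → peak 13
Activity 3@2: s1:12  s2:13  s3:6  s4:1  s5:0 → peak 13
Activity 3@3: s1:12  s2:12  s3:6  s4:1  s5:1 → peak 12
Best is Activity 3@3, peak 12.

12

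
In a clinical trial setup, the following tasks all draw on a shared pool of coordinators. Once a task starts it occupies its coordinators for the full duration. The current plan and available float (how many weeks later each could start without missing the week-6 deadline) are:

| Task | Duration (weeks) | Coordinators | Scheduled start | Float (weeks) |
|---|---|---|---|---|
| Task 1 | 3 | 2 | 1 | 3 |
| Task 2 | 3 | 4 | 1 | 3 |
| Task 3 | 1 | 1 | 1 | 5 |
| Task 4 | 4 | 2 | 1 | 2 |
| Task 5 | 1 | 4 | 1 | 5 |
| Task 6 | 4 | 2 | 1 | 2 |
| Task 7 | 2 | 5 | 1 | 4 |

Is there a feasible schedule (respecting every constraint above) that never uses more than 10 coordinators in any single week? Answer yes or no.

Schedule Task 1@1, Task 2@1, Task 3@1, Task 4@1, Task 5@4, Task 6@2, Task 7@5: w1:9  w2:10  w3:10  w4:8  w5:7  w6:5 — peak 10 ≤ 10.

yes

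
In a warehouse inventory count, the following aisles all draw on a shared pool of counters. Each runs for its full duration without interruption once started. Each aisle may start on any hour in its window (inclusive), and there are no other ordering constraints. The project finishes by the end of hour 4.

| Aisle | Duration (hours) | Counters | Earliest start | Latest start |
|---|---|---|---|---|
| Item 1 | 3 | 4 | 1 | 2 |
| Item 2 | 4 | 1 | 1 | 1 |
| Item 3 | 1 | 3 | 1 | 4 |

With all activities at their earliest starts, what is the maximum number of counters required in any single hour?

8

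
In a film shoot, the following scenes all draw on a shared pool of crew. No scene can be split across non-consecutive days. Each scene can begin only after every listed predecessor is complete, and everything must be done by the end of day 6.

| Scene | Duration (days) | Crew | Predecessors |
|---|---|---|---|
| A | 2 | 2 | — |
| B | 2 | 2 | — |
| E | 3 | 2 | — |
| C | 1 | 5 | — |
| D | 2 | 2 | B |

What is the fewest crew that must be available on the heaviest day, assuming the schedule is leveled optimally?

5

Early-start (A@1, B@1, E@1, C@1, D@3) gives peak 11: d1:11  d2:6  d3:4  d4:2  d5:0  d6:0.
Shift E→3, C→6.
Schedule A@1, B@1, E@3, C@6, D@3: d1:4  d2:4  d3:4  d4:4  d5:2  d6:5 — peak 5.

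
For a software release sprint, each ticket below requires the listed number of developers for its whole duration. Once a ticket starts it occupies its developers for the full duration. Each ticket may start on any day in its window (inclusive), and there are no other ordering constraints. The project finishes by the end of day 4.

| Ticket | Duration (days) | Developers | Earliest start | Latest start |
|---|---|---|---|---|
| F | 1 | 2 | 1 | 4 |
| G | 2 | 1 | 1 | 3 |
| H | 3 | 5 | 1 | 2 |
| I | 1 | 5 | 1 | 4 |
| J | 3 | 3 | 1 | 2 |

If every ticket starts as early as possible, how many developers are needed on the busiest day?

16

Early-start schedule: F@1, G@1, H@1, I@1, J@1.
Load per day: day 1: 16, day 2: 9, day 3: 8, day 4: 0.
Peak is 16.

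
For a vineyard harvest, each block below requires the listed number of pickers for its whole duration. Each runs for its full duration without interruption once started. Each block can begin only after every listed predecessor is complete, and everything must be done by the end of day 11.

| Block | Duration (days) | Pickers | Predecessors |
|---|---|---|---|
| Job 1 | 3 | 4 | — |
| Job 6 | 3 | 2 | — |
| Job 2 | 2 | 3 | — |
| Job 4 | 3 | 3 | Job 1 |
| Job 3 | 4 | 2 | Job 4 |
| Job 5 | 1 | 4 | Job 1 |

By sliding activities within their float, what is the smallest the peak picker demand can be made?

Early-start (Job 1@1, Job 6@1, Job 2@1, Job 4@4, Job 3@7, Job 5@4) gives peak 9: d1:9  d2:9  d3:6  d4:7  d5:3  d6:3  d7:2  d8:2  d9:2  d10:2  d11:0.
Shift Job 6→4, Job 2→7, Job 5→11.
Schedule Job 1@1, Job 6@4, Job 2@7, Job 4@4, Job 3@7, Job 5@11: d1:4  d2:4  d3:4  d4:5  d5:5  d6:5  d7:5  d8:5  d9:2  d10:2  d11:4 — peak 5.
Total picker-days = 45 over 11 days ⇒ peak ≥ ⌈45/11⌉ = 5, so 5 is optimal.

5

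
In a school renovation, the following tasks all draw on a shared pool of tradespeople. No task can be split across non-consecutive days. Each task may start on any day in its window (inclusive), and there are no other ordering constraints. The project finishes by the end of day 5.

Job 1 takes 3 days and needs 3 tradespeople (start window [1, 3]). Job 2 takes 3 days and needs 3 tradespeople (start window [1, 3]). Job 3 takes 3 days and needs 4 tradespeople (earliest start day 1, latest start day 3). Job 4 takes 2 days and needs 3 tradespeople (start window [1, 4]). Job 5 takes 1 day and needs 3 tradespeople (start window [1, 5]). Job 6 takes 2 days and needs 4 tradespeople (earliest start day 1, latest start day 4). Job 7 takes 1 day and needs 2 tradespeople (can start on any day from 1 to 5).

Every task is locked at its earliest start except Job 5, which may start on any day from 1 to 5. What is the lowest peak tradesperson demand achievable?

Job 5@1: d1:22  d2:17  d3:10  d4:0  d5:0 → peak 22
Job 5@2: d1:19  d2:20  d3:10  d4:0  d5:0 → peak 20
Job 5@3: d1:19  d2:17  d3:13  d4:0  d5:0 → peak 19
Job 5@4: d1:19  d2:17  d3:10  d4:3  d5:0 → peak 19
Job 5@5: d1:19  d2:17  d3:10  d4:0  d5:3 → peak 19
Best is Job 5@3, peak 19.

19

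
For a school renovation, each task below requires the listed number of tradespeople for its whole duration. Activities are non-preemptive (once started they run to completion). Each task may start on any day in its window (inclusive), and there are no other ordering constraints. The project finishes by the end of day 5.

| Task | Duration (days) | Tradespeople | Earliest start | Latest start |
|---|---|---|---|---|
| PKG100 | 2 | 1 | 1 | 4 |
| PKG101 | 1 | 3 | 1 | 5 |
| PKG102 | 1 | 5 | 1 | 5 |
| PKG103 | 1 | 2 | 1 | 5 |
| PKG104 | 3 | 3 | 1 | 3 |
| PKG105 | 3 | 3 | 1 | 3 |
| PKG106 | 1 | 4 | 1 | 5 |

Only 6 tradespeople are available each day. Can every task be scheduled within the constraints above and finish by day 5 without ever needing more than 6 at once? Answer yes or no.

Total tradesperson-days = 34; over 5 days the average is 34/5 > 6, so some day must exceed 6.

no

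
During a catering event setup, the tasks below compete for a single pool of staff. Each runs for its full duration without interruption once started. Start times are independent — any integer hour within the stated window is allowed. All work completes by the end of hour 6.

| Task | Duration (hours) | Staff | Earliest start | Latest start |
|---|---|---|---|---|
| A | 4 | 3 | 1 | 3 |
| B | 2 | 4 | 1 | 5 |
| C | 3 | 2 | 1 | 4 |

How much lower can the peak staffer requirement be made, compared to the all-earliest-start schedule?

Early-start peak: h1:9  h2:9  h3:5  h4:3  h5:0  h6:0 ⇒ 9.
Leveled (A@1, B@5, C@1): h1:5  h2:5  h3:5  h4:3  h5:4  h6:4 ⇒ 5.
Reduction 9 − 5 = 4.

4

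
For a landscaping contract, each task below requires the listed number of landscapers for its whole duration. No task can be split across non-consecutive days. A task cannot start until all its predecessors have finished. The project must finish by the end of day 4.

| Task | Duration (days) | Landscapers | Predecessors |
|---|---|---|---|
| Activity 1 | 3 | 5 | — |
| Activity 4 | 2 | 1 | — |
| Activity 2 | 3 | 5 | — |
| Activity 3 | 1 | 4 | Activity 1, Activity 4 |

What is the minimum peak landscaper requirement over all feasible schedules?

11

Schedule Activity 1@1, Activity 4@1, Activity 2@1, Activity 3@4: d1:11  d2:11  d3:10  d4:4 — peak 11.
No arrangement of the 4 feasible schedules does better.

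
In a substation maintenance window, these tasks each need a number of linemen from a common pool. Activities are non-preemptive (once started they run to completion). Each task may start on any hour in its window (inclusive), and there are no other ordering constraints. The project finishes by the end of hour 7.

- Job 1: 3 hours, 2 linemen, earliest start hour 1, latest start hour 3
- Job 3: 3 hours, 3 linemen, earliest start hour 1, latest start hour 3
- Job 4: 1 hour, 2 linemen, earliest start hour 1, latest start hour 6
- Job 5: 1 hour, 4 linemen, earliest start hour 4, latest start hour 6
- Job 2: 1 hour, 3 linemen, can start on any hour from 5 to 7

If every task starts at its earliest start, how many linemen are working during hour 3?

5

At early start, hour 3 has: Job 1, Job 3.
Demand: 2 + 3 = 5.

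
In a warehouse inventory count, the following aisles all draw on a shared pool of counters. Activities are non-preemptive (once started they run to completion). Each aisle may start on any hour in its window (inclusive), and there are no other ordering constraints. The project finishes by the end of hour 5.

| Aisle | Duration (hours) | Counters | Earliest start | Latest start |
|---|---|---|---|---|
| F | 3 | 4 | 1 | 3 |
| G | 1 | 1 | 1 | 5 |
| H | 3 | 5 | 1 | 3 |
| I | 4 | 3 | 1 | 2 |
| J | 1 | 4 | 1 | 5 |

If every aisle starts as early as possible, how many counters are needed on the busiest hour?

17

Early-start schedule: F@1, G@1, H@1, I@1, J@1.
Load per hour: hour 1: 17, hour 2: 12, hour 3: 12, hour 4: 3, hour 5: 0.
Peak is 17.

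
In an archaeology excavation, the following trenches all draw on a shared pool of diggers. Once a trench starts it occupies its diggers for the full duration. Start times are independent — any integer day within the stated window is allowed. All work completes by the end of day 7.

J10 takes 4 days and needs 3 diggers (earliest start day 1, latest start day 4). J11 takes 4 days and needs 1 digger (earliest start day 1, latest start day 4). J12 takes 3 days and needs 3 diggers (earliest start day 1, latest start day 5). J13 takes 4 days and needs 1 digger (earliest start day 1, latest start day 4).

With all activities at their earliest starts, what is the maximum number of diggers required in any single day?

Early-start schedule: J10@1, J11@1, J12@1, J13@1.
Load per day: day 1: 8, day 2: 8, day 3: 8, day 4: 5, day 5: 0, day 6: 0, day 7: 0.
Peak is 8.

8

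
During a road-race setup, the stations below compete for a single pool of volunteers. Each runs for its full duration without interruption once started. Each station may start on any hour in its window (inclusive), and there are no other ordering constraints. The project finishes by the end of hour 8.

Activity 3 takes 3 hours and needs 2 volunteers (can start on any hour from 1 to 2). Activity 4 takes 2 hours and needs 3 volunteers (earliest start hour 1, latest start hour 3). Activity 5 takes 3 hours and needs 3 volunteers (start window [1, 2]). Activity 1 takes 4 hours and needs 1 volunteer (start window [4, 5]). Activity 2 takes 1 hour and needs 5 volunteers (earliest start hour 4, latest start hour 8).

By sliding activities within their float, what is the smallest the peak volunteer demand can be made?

Schedule Activity 3@1, Activity 4@1, Activity 5@1, Activity 1@4, Activity 2@4: h1:8  h2:8  h3:5  h4:6  h5:1  h6:1  h7:1  h8:0 — peak 8.

8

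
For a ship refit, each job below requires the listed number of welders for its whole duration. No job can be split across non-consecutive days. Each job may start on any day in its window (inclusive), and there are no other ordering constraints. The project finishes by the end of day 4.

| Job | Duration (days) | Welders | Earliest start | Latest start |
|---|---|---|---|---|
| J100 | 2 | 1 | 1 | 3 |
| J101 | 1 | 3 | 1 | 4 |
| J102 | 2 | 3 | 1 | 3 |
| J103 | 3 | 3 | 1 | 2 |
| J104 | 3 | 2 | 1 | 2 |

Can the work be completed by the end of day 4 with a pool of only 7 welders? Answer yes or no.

The minimum achievable peak is 8; 7 < 8, so no feasible schedule stays within the cap.

no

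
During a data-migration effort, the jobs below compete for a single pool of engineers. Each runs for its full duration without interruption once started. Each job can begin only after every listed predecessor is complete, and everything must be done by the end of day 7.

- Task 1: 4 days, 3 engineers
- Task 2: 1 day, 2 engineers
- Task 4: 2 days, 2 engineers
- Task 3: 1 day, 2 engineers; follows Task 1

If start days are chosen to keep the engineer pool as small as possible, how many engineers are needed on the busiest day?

Early-start (Task 1@1, Task 2@1, Task 4@1, Task 3@5) gives peak 7: d1:7  d2:5  d3:3  d4:3  d5:2  d6:0  d7:0.
Shift Task 2→5, Task 4→5, Task 3→6.
Schedule Task 1@1, Task 2@5, Task 4@5, Task 3@6: d1:3  d2:3  d3:3  d4:3  d5:4  d6:4  d7:0 — peak 4.

4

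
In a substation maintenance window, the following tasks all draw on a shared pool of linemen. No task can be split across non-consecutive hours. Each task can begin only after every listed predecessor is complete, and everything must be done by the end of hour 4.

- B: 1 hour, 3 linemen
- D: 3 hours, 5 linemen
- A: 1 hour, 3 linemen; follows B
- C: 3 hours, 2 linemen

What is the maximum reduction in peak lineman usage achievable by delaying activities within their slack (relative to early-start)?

Early-start peak: h1:10  h2:10  h3:7  h4:0 ⇒ 10.
Leveled (B@1, D@1, A@4, C@2): h1:8  h2:7  h3:7  h4:5 ⇒ 8.
Reduction 10 − 8 = 2.

2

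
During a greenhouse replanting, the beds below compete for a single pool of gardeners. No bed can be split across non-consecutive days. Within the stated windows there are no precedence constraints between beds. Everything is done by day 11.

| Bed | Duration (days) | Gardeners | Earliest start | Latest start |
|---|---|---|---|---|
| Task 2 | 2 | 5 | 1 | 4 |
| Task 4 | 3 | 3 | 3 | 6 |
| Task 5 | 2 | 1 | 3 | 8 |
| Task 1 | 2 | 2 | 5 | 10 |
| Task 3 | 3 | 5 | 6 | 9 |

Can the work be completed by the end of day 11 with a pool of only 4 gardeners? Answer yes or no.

no

The minimum achievable peak is 5; 4 < 5, so no feasible schedule stays within the cap.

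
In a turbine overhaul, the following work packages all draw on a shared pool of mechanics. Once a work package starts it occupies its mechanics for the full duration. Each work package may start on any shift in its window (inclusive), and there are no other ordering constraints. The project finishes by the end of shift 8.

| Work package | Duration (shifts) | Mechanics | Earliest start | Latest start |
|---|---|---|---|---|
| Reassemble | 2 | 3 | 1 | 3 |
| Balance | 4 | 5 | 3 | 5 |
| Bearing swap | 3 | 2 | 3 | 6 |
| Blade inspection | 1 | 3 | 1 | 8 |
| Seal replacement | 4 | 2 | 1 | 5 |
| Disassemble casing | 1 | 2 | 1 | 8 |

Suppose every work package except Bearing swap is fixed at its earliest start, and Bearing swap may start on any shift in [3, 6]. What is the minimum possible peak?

10

Bearing swap@3: s1:10  s2:5  s3:9  s4:9  s5:7  s6:5  s7:0  s8:0 → peak 10
Bearing swap@4: s1:10  s2:5  s3:7  s4:9  s5:7  s6:7  s7:0  s8:0 → peak 10
Bearing swap@5: s1:10  s2:5  s3:7  s4:7  s5:7  s6:7  s7:2  s8:0 → peak 10
Bearing swap@6: s1:10  s2:5  s3:7  s4:7  s5:5  s6:7  s7:2  s8:2 → peak 10
Best is Bearing swap@3, peak 10.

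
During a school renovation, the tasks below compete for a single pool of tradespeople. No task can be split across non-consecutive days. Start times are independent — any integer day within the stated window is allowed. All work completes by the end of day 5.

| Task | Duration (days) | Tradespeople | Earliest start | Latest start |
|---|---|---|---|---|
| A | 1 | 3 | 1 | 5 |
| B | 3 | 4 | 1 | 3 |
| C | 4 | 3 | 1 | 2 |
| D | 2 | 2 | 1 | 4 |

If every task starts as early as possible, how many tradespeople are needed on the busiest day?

Early-start schedule: A@1, B@1, C@1, D@1.
Load per day: day 1: 12, day 2: 9, day 3: 7, day 4: 3, day 5: 0.
Peak is 12.

12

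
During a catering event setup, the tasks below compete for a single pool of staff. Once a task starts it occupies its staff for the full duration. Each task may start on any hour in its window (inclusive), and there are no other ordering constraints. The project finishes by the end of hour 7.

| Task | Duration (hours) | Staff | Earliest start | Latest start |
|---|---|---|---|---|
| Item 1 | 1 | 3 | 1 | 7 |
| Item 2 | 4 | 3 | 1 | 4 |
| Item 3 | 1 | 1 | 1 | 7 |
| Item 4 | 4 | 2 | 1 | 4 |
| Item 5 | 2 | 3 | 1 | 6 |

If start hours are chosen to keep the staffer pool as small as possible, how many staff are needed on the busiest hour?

5

Early-start (Item 1@1, Item 2@1, Item 3@1, Item 4@1, Item 5@1) gives peak 12: h1:12  h2:8  h3:5  h4:5  h5:0  h6:0  h7:0.
Shift Item 2→2, Item 4→2, Item 5→6.
Schedule Item 1@1, Item 2@2, Item 3@1, Item 4@2, Item 5@6: h1:4  h2:5  h3:5  h4:5  h5:5  h6:3  h7:3 — peak 5.
Total staffer-hours = 30 over 7 hours ⇒ peak ≥ ⌈30/7⌉ = 5, so 5 is optimal.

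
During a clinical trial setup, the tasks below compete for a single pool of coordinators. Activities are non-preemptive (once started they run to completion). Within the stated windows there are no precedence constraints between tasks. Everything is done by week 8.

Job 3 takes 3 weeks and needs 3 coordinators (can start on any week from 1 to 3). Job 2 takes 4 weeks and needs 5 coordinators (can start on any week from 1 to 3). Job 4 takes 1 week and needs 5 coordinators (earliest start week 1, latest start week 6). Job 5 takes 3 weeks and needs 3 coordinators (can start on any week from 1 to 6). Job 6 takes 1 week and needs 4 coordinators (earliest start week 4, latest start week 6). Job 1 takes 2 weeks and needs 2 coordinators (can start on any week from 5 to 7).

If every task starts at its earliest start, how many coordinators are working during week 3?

11

At early start, week 3 has: Job 3, Job 2, Job 5.
Demand: 3 + 5 + 3 = 11.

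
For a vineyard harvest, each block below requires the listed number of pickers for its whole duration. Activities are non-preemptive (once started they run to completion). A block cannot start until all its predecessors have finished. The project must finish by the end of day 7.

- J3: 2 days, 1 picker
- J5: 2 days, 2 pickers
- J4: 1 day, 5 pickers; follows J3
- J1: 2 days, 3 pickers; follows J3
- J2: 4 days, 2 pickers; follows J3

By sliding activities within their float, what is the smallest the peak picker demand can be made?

Early-start (J3@1, J5@1, J4@3, J1@3, J2@3) gives peak 10: d1:3  d2:3  d3:10  d4:5  d5:2  d6:2  d7:0.
Shift J1→4, J2→4.
Schedule J3@1, J5@1, J4@3, J1@4, J2@4: d1:3  d2:3  d3:5  d4:5  d5:5  d6:2  d7:2 — peak 5.

5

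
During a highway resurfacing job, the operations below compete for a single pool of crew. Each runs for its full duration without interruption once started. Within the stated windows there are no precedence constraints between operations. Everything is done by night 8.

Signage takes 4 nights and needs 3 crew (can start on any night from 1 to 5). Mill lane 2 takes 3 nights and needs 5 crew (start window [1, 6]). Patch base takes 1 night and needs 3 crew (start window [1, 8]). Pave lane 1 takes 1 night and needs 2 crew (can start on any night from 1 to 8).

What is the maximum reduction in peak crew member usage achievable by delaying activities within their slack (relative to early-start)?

8

Early-start peak: n1:13  n2:8  n3:8  n4:3  n5:0  n6:0  n7:0  n8:0 ⇒ 13.
Leveled (Signage@1, Mill lane 2@5, Patch base@8, Pave lane 1@1): n1:5  n2:3  n3:3  n4:3  n5:5  n6:5  n7:5  n8:3 ⇒ 5.
Reduction 13 − 5 = 8.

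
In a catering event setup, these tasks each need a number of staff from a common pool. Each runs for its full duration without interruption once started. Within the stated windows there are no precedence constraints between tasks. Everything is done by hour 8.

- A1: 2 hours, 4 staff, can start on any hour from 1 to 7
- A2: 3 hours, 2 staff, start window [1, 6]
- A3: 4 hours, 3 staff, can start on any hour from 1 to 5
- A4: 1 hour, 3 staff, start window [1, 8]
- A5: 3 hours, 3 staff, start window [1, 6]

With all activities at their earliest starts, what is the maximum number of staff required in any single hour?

Early-start schedule: A1@1, A2@1, A3@1, A4@1, A5@1.
Load per hour: hour 1: 15, hour 2: 12, hour 3: 8, hour 4: 3, hour 5: 0, hour 6: 0, hour 7: 0, hour 8: 0.
Peak is 15.

15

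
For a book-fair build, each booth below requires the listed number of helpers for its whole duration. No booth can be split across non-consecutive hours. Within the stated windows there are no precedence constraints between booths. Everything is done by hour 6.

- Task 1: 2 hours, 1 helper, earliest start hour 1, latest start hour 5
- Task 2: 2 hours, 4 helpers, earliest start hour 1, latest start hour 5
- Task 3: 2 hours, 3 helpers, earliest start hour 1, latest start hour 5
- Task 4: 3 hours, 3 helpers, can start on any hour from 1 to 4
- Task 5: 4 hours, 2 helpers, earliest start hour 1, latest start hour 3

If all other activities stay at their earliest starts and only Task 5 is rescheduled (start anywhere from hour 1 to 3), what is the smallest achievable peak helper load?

11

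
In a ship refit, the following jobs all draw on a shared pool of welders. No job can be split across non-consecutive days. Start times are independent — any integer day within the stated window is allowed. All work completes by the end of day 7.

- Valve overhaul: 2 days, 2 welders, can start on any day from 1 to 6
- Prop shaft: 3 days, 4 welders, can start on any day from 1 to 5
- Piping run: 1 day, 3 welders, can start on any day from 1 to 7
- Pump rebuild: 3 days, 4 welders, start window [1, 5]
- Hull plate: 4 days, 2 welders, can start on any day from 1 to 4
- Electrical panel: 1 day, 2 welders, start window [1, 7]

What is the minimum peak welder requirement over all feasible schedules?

Early-start (Valve overhaul@1, Prop shaft@1, Piping run@1, Pump rebuild@1, Hull plate@1, Electrical panel@1) gives peak 17: d1:17  d2:12  d3:10  d4:2  d5:0  d6:0  d7:0.
Shift Piping run→4, Pump rebuild→5, Hull plate→3, Electrical panel→7.
Schedule Valve overhaul@1, Prop shaft@1, Piping run@4, Pump rebuild@5, Hull plate@3, Electrical panel@7: d1:6  d2:6  d3:6  d4:5  d5:6  d6:6  d7:6 — peak 6.
Total welder-days = 41 over 7 days ⇒ peak ≥ ⌈41/7⌉ = 6, so 6 is optimal.

6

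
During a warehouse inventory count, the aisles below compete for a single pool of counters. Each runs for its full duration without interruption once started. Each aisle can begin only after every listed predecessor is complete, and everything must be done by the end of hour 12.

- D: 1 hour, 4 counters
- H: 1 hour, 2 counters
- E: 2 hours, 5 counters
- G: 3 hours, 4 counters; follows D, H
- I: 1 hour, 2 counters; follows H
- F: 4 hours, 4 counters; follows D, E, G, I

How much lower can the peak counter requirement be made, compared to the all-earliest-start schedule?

Early-start peak: h1:11  h2:11  h3:4  h4:4  h5:4  h6:4  h7:4  h8:4  h9:0  h10:0  h11:0  h12:0 ⇒ 11.
Leveled (D@1, H@2, E@3, G@5, I@8, F@9): h1:4  h2:2  h3:5  h4:5  h5:4  h6:4  h7:4  h8:2  h9:4  h10:4  h11:4  h12:4 ⇒ 5.
Reduction 11 − 5 = 6.

6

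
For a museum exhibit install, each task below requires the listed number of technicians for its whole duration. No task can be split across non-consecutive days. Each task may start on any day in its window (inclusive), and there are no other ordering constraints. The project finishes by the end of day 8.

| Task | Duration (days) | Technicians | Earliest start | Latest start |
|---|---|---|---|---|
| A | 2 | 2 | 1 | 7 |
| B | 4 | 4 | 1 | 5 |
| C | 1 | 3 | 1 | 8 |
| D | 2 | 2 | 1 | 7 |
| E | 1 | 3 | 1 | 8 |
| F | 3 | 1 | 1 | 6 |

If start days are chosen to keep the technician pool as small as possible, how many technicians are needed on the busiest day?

Early-start (A@1, B@1, C@1, D@1, E@1, F@1) gives peak 15: d1:15  d2:9  d3:5  d4:4  d5:0  d6:0  d7:0  d8:0.
Shift B→3, D→7, E→2, F→3.
Schedule A@1, B@3, C@1, D@7, E@2, F@3: d1:5  d2:5  d3:5  d4:5  d5:5  d6:4  d7:2  d8:2 — peak 5.
Total technician-days = 33 over 8 days ⇒ peak ≥ ⌈33/8⌉ = 5, so 5 is optimal.

5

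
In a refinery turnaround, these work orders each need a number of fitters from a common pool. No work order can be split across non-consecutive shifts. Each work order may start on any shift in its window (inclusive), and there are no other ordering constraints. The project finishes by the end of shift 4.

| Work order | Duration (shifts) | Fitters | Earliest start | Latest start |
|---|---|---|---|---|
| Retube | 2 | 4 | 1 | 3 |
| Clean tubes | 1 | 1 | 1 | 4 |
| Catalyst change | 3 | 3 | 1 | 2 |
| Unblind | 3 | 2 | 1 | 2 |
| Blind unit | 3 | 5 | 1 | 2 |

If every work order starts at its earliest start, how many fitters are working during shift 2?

14

At early start, shift 2 has: Retube, Catalyst change, Unblind, Blind unit.
Demand: 4 + 3 + 2 + 5 = 14.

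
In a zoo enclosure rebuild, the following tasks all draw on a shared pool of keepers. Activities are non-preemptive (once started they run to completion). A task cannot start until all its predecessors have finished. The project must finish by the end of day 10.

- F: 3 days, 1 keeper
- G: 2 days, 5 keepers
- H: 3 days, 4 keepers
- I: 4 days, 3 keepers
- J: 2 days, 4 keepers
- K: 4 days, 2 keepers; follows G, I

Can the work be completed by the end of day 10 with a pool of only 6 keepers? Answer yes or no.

no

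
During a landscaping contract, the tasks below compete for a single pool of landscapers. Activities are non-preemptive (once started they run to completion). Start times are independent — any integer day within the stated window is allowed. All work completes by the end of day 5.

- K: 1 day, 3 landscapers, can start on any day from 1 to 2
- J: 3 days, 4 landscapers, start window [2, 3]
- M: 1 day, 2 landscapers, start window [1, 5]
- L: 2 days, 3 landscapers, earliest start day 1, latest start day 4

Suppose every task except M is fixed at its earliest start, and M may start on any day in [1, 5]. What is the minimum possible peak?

7

M@1: d1:8  d2:7  d3:4  d4:4  d5:0 → peak 8
M@2: d1:6  d2:9  d3:4  d4:4  d5:0 → peak 9
M@3: d1:6  d2:7  d3:6  d4:4  d5:0 → peak 7
M@4: d1:6  d2:7  d3:4  d4:6  d5:0 → peak 7
M@5: d1:6  d2:7  d3:4  d4:4  d5:2 → peak 7
Best is M@3, peak 7.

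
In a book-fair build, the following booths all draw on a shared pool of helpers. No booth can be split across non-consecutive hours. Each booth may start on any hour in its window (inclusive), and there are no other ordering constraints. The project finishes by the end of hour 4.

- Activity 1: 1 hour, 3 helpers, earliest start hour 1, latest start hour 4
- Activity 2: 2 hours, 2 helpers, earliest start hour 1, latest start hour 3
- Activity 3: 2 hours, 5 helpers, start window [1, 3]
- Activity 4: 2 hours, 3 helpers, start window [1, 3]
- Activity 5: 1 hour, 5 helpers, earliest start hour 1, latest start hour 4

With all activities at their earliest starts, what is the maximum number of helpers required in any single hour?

Early-start schedule: Activity 1@1, Activity 2@1, Activity 3@1, Activity 4@1, Activity 5@1.
Load per hour: hour 1: 18, hour 2: 10, hour 3: 0, hour 4: 0.
Peak is 18.

18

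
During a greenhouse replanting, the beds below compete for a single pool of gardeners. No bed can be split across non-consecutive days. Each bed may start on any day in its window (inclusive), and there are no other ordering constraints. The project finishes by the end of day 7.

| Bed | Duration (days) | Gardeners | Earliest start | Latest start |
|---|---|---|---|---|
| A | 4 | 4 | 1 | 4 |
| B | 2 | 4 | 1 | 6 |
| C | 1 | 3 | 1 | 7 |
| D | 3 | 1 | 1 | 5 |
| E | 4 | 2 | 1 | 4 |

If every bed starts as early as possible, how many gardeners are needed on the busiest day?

Early-start schedule: A@1, B@1, C@1, D@1, E@1.
Load per day: day 1: 14, day 2: 11, day 3: 7, day 4: 6, day 5: 0, day 6: 0, day 7: 0.
Peak is 14.

14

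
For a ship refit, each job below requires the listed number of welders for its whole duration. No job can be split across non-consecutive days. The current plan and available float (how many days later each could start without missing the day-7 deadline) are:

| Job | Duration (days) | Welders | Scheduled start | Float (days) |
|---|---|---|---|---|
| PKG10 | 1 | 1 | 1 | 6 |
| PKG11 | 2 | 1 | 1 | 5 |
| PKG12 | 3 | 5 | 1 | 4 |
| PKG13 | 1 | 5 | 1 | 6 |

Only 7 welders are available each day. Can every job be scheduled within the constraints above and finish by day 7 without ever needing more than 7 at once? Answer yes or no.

yes

Schedule PKG10@1, PKG11@1, PKG12@3, PKG13@6: d1:2  d2:1  d3:5  d4:5  d5:5  d6:5  d7:0 — peak 5 ≤ 7.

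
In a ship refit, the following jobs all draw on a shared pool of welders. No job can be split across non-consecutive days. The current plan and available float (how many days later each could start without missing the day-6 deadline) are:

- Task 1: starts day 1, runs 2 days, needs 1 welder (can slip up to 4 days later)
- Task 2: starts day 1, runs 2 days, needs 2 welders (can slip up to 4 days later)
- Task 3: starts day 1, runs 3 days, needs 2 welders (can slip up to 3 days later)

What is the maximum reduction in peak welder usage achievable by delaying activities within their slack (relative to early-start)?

2

Early-start peak: d1:5  d2:5  d3:2  d4:0  d5:0  d6:0 ⇒ 5.
Leveled (Task 1@1, Task 2@1, Task 3@3): d1:3  d2:3  d3:2  d4:2  d5:2  d6:0 ⇒ 3.
Reduction 5 − 3 = 2.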